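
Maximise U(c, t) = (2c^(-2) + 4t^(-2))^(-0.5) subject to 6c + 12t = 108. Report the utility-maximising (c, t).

c* = 6, t* = 6

For CES with ρ = -2, MRS = (2/4)·(t/c)^3.
Tangency: set MRS = p_c/p_t = 6/12 = 0.5.
So (t/c)^3 = 1; taking the cube root, t/c = 1, i.e. t = c.
Substitute into the budget 6·c + 12·t = 108: 18·c = 108, so c* = 6 and t* = 6.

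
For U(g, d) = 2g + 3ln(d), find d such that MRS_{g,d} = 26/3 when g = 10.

d = 13

MU_g = 2, MU_d = 3/d.
MRS = 2 ÷ (3/d).
MRS depends only on d: (2/3)·d = 26/3 ⇒ d = (26/3)/(2/3) = 13.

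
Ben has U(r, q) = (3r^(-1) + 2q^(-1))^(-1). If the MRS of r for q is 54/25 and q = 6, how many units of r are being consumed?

r = 5

For CES with ρ = -1, MRS = (3/2)·(q/r)^2.
Setting (3/2)·(6/r)^2 = 54/25 gives (6/r)^2 = 36/25, so 6/r = 1.2 and r = 5.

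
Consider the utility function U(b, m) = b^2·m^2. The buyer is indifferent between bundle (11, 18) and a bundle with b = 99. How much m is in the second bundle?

U(11, 18) = 39204.
Set U(99, m) = 39204 and solve.
With b = 99: 99^2 = 9801, so m^2 = 39204/9801 = 4; taking the square root, m = 2.
Check: U(99, 2) = 39204.

m = 2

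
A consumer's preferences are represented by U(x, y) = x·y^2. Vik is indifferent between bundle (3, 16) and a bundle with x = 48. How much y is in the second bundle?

y = 4

U(3, 16) = 768.
Set U(48, y) = 768 and solve.
With x = 48: y^2 = 768/48 = 16; taking the square root, y = 4.
Check: U(48, 4) = 768.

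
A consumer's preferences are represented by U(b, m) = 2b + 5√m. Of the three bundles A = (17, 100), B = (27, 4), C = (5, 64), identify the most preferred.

Bundle A

Evaluate utility at each bundle:
U(A) = 84.000.
U(B) = 64.000.
U(C) = 50.000.
Highest utility is A, so A ≻ B ≻ C.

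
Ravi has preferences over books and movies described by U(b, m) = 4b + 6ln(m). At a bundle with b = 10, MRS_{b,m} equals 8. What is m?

MU_b = 4, MU_m = 6/m.
MRS = 4 ÷ (6/m).
MRS depends only on m: (2/3)·m = 8 ⇒ m = 8/(2/3) = 12.

m = 12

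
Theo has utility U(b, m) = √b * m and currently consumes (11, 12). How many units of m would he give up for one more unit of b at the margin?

MRS = 6/11

MU_b = 0.5·b^(-0.5)·m and MU_m = √b.
MRS = MU_b/MU_m = (0.5)·m/b.
At (11, 12): MRS = 6/11.
So at (11, 12) the consumer would give up 6/11 units of m for one more unit of b.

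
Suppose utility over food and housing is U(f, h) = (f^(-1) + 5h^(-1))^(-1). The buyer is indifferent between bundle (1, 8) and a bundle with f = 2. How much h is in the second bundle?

U depends on (f, h) only through S = f^(-1) + 5h^(-1), so equal utility means equal S. At (1, 8): S = 1.625.
With f = 2: 2^(-1) = 0.5, so 5h^(-1) = 1.625 − 0.5 = 1.125, i.e. h^(-1) = 9/40.
Hence h = 1/(9/40) = 40/9.
Check: U(2, 40/9) = 0.6154.

h = 40/9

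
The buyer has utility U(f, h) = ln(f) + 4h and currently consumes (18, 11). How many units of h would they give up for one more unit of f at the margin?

MRS = 1/72

MU_f = 1/f, MU_h = 4.
MRS = 1/f ÷ 4.
At (18, 11): MRS = 1/72.
So at (18, 11) the consumer would give up 1/72 units of h for one more unit of f.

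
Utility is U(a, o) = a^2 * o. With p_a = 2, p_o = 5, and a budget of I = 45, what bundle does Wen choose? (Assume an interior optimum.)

MU_a = 2·a·o and MU_o = a^2.
MRS = MU_a/MU_o = (2/1)·o/a.
Tangency: set MRS = p_a/p_o = 2/5 = 0.4.
So (2/1)·o/a = 0.4, i.e. o = 0.2·a.
Substitute into the budget 2·a + 5·o = 45: 3·a = 45, so a* = 15.
Then o* = 0.2·15 = 3.

a* = 15, o* = 3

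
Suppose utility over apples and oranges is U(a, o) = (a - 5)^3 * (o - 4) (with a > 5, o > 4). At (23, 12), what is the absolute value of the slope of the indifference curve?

MU_a = 3·(a−5)^2·(o−4), MU_o = (a−5)^3.
MRS = (3/1)·(o−4)/(a−5).
At (23, 12): MRS = 4/3.
That is, one extra unit of a is worth 4/3 units of o at the margin.

MRS = 4/3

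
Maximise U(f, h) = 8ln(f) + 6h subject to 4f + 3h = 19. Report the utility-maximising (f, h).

f* = 1, h* = 5

MU_f = 8/f, MU_h = 6.
MRS = 8/f ÷ 6.
Tangency: set MRS = p_f/p_h = 4/3.
MRS depends only on f: (4/3)/f = 4/3 ⇒ f* = (4/3)/(4/3) = 1.
From the budget, 3·h = 19 − 4·1 = 15, so h* = 5.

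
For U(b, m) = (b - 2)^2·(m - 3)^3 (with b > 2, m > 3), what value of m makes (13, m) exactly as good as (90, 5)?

m = 11

U(90, 5) = 61952.
Set U(13, m) = 61952 and solve.
With b = 13: (13 − 2)^2 = 121, so (m − 3)^3 = 61952/121 = 512.
Taking the cube root (with m > 3): m − 3 = 8, so m = 11.
Check: U(13, 11) = 61952.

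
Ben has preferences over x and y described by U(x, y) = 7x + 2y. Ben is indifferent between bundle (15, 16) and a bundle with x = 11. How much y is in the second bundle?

U(15, 16) = 137.
Set U(11, y) = 137 and solve.
7·11 + 2y = 137 ⇒ 2y = 60 ⇒ y = 30.
Check: U(11, 30) = 137.

y = 30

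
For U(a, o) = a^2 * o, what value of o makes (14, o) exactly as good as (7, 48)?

U(7, 48) = 2352.
Set U(14, o) = 2352 and solve.
With a = 14: 14^2 = 196, so o = 2352/196 = 12.
Check: U(14, 12) = 2352.

o = 12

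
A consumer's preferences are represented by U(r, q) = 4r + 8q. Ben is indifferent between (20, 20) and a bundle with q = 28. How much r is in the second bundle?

U(20, 20) = 240.
Set U(r, 28) = 240 and solve.
4r + 8·28 = 240 ⇒ 4r = 16 ⇒ r = 4.
Check: U(4, 28) = 240.

r = 4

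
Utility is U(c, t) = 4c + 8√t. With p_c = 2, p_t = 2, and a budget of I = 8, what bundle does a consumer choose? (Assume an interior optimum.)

MU_c = 4, MU_t = 8/(2√t).
MRS = 4 ÷ (8/(2√t)).
Tangency: set MRS = p_c/p_t = 2/2 = 1.
MRS depends only on t: √t = 1 ⇒ √t = 1 ⇒ t* = 1.
From the budget, 2·c = 8 − 2·1 = 6, so c* = 3.

c* = 3, t* = 1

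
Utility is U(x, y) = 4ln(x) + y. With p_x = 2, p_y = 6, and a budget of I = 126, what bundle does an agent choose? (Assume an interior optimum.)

x* = 12, y* = 17

MU_x = 4/x, MU_y = 1.
MRS = 4/x ÷ 1.
Tangency: set MRS = p_x/p_y = 2/6 = 1/3.
MRS depends only on x: 4/x = 1/3 ⇒ x* = 4/(1/3) = 12.
From the budget, 6·y = 126 − 2·12 = 102, so y* = 17.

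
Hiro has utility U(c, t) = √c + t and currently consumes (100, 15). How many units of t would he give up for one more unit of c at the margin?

MU_c = 1/(2√c), MU_t = 1.
MRS = 1/(2√c) ÷ 1.
At (100, 15): MRS = 0.05.
So at (100, 15) the consumer would give up 0.05 units of t for one more unit of c.

MRS = 0.05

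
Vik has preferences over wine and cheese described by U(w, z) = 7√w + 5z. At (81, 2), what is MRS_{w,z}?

MU_w = 7/(2√w), MU_z = 5.
MRS = 7/(2√w) ÷ 5.
At (81, 2): MRS = 7/90.
So at (81, 2) the consumer would give up 7/90 units of z for one more unit of w.

MRS = 7/90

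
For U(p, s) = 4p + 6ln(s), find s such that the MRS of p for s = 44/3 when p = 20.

MU_p = 4, MU_s = 6/s.
MRS = 4 ÷ (6/s).
MRS depends only on s: (2/3)·s = 44/3 ⇒ s = (44/3)/(2/3) = 22.

s = 22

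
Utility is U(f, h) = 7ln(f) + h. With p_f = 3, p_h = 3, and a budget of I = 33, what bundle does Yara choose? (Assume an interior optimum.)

f* = 7, h* = 4

MU_f = 7/f, MU_h = 1.
MRS = 7/f ÷ 1.
Tangency: set MRS = p_f/p_h = 3/3 = 1.
MRS depends only on f: 7/f = 1 ⇒ f* = 7/1 = 7.
From the budget, 3·h = 33 − 3·7 = 12, so h* = 4.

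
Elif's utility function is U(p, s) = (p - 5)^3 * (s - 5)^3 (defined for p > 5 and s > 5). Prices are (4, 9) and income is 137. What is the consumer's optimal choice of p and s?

MU_p = 3·(p−5)^2·(s−5)^3, MU_s = 3·(p−5)^3·(s−5)^2.
MRS = (s−5)/(p−5).
Tangency: set MRS = p_p/p_s = 4/9.
So (s − 5)/(p − 5) = 4/9, i.e. (s − 5) = (4/9)·(p − 5).
Rewrite the budget in excess-of-subsistence terms: 4·(p − 5) + 9·(s − 5) = 137 − 4·5 − 9·5 = 72.
Substituting, 8·(p − 5) = 72, so p − 5 = 9 and p* = 14.
Then s − 5 = (4/9)·9 = 4, so s* = 9.

p* = 14, s* = 9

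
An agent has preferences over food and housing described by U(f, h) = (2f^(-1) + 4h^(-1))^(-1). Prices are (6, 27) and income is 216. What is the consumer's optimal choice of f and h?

f* = 9, h* = 6

For CES with ρ = -1, MRS = (2/4)·(h/f)^2.
Tangency: set MRS = p_f/p_h = 6/27 = 2/9.
So (h/f)^2 = 4/9; taking the square root, h/f = 2/3, i.e. h = (2/3)·f.
Substitute into the budget 6·f + 27·h = 216: 24·f = 216, so f* = 9 and h* = (2/3)·9 = 6.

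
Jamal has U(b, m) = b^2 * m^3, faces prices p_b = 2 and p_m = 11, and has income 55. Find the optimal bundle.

b* = 11, m* = 3

MU_b = 2·b·m^3 and MU_m = 3·b^2·m^2.
MRS = MU_b/MU_m = (2/3)·m/b.
Tangency: set MRS = p_b/p_m = 2/11.
So (2/3)·m/b = 2/11, i.e. m = (3/11)·b.
Substitute into the budget 2·b + 11·m = 55: 5·b = 55, so b* = 11.
Then m* = (3/11)·11 = 3.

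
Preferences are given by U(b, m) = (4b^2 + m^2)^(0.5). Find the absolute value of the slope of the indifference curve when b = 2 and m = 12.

MRS = 2/3

For CES with ρ = 2, MRS = (4/1)·(m/b)^(-1).
At (2, 12): MRS = 2/3.
So at (2, 12) the consumer would give up 2/3 units of m for one more unit of b.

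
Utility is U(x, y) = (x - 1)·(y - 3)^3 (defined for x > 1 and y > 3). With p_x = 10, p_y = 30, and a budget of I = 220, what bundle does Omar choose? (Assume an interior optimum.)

x* = 4, y* = 6

MU_x = (y−3)^3, MU_y = 3·(x−1)·(y−3)^2.
MRS = (1/3)·(y−3)/(x−1).
Tangency: set MRS = p_x/p_y = 10/30 = 1/3.
So (1/3)·(y − 3)/(x − 1) = 1/3, i.e. (y − 3) = (x − 1).
Rewrite the budget in excess-of-subsistence terms: 10·(x − 1) + 30·(y − 3) = 220 − 10·1 − 30·3 = 120.
Substituting, 40·(x − 1) = 120, so x − 1 = 3 and x* = 4.
Then y − 3 = 3, so y* = 6.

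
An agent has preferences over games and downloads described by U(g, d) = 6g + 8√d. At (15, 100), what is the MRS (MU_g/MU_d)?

MRS = 15

MU_g = 6, MU_d = 8/(2√d).
MRS = 6 ÷ (8/(2√d)).
At (15, 100): MRS = 15.
The indifference curve has slope −15 at this bundle.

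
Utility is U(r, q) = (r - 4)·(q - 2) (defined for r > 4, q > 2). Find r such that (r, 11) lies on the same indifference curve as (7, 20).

r = 10

U(7, 20) = 54.
Set U(r, 11) = 54 and solve.
With q = 11: (11 − 2) = 9, so (r − 4) = 54/9 = 6.
So r = 4 + 6 = 10.
Check: U(10, 11) = 54.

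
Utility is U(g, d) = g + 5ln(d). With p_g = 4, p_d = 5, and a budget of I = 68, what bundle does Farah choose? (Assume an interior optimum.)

g* = 12, d* = 4

MU_g = 1, MU_d = 5/d.
MRS = 1 ÷ (5/d).
Tangency: set MRS = p_g/p_d = 4/5 = 0.8.
MRS depends only on d: 0.2·d = 0.8 ⇒ d* = 0.8/0.2 = 4.
From the budget, 4·g = 68 − 5·4 = 48, so g* = 12.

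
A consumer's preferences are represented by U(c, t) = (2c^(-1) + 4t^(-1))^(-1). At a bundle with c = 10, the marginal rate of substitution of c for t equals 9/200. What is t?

For CES with ρ = -1, MRS = (2/4)·(t/c)^2.
Setting (2/4)·(t/10)^2 = 9/200 gives (t/10)^2 = 9/100, so t/10 = 0.3 and t = 3.

t = 3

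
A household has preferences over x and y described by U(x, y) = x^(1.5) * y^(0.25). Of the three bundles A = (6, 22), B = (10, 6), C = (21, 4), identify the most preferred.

Bundle C

Evaluate utility at each bundle:
U(A) = 31.830.
U(B) = 49.492.
U(C) = 136.096.
Highest utility is C, so C ≻ B ≻ A.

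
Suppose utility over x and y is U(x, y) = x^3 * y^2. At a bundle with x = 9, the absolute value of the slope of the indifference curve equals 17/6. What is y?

MU_x = 3·x^2·y^2 and MU_y = 2·x^3·y.
MRS = MU_x/MU_y = (3/2)·y/x.
Substitute x = 9: MRS = y/6. Setting y/6 = 17/6 gives y = (17/6)·6 = 17.

y = 17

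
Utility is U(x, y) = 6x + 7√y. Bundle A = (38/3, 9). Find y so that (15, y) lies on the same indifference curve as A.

U(38/3, 9) = 97.
Set U(15, y) = 97 and solve.
With x = 15: 7√y = 97 − 6·15 = 7, so √y = 1 and y = 1.
Check: U(15, 1) = 97.

y = 1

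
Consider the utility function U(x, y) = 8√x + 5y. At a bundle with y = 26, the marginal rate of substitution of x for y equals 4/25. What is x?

MU_x = 8/(2√x), MU_y = 5.
MRS = 8/(2√x) ÷ 5.
MRS depends only on x: 0.8/√x = 4/25 ⇒ √x = 0.8/(4/25) = 5 ⇒ x = 25.

x = 25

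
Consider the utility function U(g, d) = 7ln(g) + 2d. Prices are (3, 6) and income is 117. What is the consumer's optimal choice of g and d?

MU_g = 7/g, MU_d = 2.
MRS = 7/g ÷ 2.
Tangency: set MRS = p_g/p_d = 3/6 = 0.5.
MRS depends only on g: 3.5/g = 0.5 ⇒ g* = 3.5/0.5 = 7.
From the budget, 6·d = 117 − 3·7 = 96, so d* = 16.

g* = 7, d* = 16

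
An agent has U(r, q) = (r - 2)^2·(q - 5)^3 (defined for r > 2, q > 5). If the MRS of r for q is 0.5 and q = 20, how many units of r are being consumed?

MU_r = 2·(r−2)·(q−5)^3, MU_q = 3·(r−2)^2·(q−5)^2.
MRS = (2/3)·(q−5)/(r−2).
Substitute q = 20: MRS = 10/(r − 2). Setting this equal to 0.5 gives r − 2 = 10/0.5 = 20, so r = 22.

r = 22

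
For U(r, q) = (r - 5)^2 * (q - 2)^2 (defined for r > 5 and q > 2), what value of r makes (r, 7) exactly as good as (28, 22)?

U(28, 22) = 211600.
Set U(r, 7) = 211600 and solve.
With q = 7: (7 − 2)^2 = 25, so (r − 5)^2 = 211600/25 = 8464.
Taking the square root (with r > 5): r − 5 = 92, so r = 97.
Check: U(97, 7) = 211600.

r = 97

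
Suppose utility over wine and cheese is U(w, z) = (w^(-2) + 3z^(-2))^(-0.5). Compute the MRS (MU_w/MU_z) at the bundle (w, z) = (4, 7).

MRS = 343/192

For CES with ρ = -2, MRS = (1/3)·(z/w)^3.
At (4, 7): MRS = 343/192.
So at (4, 7) the consumer would give up 343/192 units of z for one more unit of w.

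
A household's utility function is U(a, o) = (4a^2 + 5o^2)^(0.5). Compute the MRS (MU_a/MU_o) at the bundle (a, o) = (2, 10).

MRS = 4/25

For CES with ρ = 2, MRS = (4/5)·(o/a)^(-1).
At (2, 10): MRS = 4/25.
So at (2, 10) the consumer would give up 4/25 units of o for one more unit of a.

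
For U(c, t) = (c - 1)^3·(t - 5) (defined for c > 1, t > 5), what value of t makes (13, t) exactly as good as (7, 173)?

U(7, 173) = 36288.
Set U(13, t) = 36288 and solve.
With c = 13: (13 − 1)^3 = 1728, so (t − 5) = 36288/1728 = 21.
So t = 5 + 21 = 26.
Check: U(13, 26) = 36288.

t = 26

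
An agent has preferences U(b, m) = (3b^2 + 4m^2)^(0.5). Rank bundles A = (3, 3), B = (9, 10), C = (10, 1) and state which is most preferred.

Evaluate utility at each bundle:
U(A) = 7.937.
U(B) = 25.357.
U(C) = 17.436.
Highest utility is B, so B ≻ C ≻ A.

Bundle B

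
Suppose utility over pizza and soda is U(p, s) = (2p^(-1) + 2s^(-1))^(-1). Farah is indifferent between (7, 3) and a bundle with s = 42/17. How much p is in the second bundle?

U depends on (p, s) only through S = 2p^(-1) + 2s^(-1), so equal utility means equal S. At (7, 3): S = 20/21.
With s = 42/17: 2·(42/17)^(-1) = 17/21, so 2p^(-1) = 20/21 − 17/21 = 1/7, i.e. p^(-1) = 1/14.
Hence p = 1/(1/14) = 14.
Check: U(14, 42/17) = 1.05.

p = 14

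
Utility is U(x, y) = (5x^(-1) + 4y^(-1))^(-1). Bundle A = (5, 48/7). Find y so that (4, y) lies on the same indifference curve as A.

y = 12

U depends on (x, y) only through S = 5x^(-1) + 4y^(-1), so equal utility means equal S. At (5, 48/7): S = 19/12.
With x = 4: 5·4^(-1) = 1.25, so 4y^(-1) = 19/12 − 1.25 = 1/3, i.e. y^(-1) = 1/12.
Hence y = 1/(1/12) = 12.
Check: U(4, 12) = 0.6316.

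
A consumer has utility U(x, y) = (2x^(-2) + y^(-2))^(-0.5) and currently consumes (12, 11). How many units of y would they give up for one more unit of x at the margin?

MRS = 1331/864

For CES with ρ = -2, MRS = (2/1)·(y/x)^3.
At (12, 11): MRS = 1331/864.
That is, one extra unit of x is worth 1331/864 units of y at the margin.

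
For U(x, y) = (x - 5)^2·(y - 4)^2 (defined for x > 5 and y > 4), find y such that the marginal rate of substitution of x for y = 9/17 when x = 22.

y = 13

MU_x = 2·(x−5)·(y−4)^2, MU_y = 2·(x−5)^2·(y−4).
MRS = (y−4)/(x−5).
Substitute x = 22: MRS = (y − 4)/17. Setting this equal to 9/17 gives y − 4 = (9/17)·17 = 9, so y = 13.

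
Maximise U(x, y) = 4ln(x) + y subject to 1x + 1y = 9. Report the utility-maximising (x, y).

x* = 4, y* = 5

MU_x = 4/x, MU_y = 1.
MRS = 4/x ÷ 1.
Tangency: set MRS = p_x/p_y = 1/1 = 1.
MRS depends only on x: 4/x = 1 ⇒ x* = 4/1 = 4.
From the budget, 1·y = 9 − 1·4 = 5, so y* = 5.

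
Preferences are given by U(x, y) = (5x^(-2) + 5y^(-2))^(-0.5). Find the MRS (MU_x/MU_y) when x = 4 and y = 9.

For CES with ρ = -2, MRS = (y/x)^3.
At (4, 9): MRS = 729/64.
That is, one extra unit of x is worth 729/64 units of y at the margin.

MRS = 729/64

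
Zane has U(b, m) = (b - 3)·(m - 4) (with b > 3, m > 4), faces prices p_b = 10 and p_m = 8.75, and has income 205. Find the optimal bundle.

MU_b = (m−4), MU_m = (b−3).
MRS = (m−4)/(b−3).
Tangency: set MRS = p_b/p_m = 10/8.75 = 8/7.
So (m − 4)/(b − 3) = 8/7, i.e. (m − 4) = (8/7)·(b − 3).
Rewrite the budget in excess-of-subsistence terms: 10·(b − 3) + 8.75·(m − 4) = 205 − 10·3 − 8.75·4 = 140.
Substituting, 20·(b − 3) = 140, so b − 3 = 7 and b* = 10.
Then m − 4 = (8/7)·7 = 8, so m* = 12.

b* = 10, m* = 12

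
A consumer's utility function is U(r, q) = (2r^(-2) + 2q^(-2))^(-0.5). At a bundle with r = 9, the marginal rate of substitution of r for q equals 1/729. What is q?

For CES with ρ = -2, MRS = (q/r)^3.
Setting (q/9)^3 = 1/729 gives q/9 = 1/9 and q = 1.

q = 1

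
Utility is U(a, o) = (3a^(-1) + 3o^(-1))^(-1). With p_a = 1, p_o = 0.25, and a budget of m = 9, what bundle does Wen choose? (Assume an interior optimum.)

For CES with ρ = -1, MRS = (o/a)^2.
Tangency: set MRS = p_a/p_o = 1/0.25 = 4.
So (o/a)^2 = 4; taking the square root, o/a = 2, i.e. o = 2·a.
Substitute into the budget 1·a + 0.25·o = 9: 1.5·a = 9, so a* = 6 and o* = 2·6 = 12.

a* = 6, o* = 12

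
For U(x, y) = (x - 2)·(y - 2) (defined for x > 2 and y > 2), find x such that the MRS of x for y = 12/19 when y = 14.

x = 21

MU_x = (y−2), MU_y = (x−2).
MRS = (y−2)/(x−2).
Substitute y = 14: MRS = 12/(x − 2). Setting this equal to 12/19 gives x − 2 = 12/(12/19) = 19, so x = 21.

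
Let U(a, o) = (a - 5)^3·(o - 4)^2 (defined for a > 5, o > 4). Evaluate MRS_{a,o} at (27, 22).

MU_a = 3·(a−5)^2·(o−4)^2, MU_o = 2·(a−5)^3·(o−4).
MRS = (3/2)·(o−4)/(a−5).
At (27, 22): MRS = 27/22.
So at (27, 22) the consumer would give up 27/22 units of o for one more unit of a.

MRS = 27/22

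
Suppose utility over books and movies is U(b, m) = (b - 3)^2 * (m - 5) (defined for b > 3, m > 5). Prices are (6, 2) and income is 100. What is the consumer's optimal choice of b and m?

MU_b = 2·(b−3)·(m−5), MU_m = (b−3)^2.
MRS = (2/1)·(m−5)/(b−3).
Tangency: set MRS = p_b/p_m = 6/2 = 3.
So (2/1)·(m − 5)/(b − 3) = 3, i.e. (m − 5) = 1.5·(b − 3).
Rewrite the budget in excess-of-subsistence terms: 6·(b − 3) + 2·(m − 5) = 100 − 6·3 − 2·5 = 72.
Substituting, 9·(b − 3) = 72, so b − 3 = 8 and b* = 11.
Then m − 5 = 1.5·8 = 12, so m* = 17.

b* = 11, m* = 17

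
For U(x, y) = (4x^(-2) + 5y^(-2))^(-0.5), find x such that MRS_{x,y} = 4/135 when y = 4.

For CES with ρ = -2, MRS = (4/5)·(y/x)^3.
Setting (4/5)·(4/x)^3 = 4/135 gives (4/x)^3 = 1/27, so 4/x = 1/3 and x = 12.

x = 12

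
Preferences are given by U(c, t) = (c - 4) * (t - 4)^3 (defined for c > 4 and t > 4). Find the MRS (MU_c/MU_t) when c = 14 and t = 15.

MU_c = (t−4)^3, MU_t = 3·(c−4)·(t−4)^2.
MRS = (1/3)·(t−4)/(c−4).
At (14, 15): MRS = 11/30.
The indifference curve has slope −11/30 at this bundle.

MRS = 11/30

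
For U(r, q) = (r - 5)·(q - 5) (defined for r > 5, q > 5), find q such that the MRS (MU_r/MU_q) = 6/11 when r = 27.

MU_r = (q−5), MU_q = (r−5).
MRS = (q−5)/(r−5).
Substitute r = 27: MRS = (q − 5)/22. Setting this equal to 6/11 gives q − 5 = (6/11)·22 = 12, so q = 17.

q = 17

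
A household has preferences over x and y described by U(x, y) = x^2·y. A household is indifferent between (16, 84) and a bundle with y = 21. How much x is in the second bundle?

x = 32

U(16, 84) = 21504.
Set U(x, 21) = 21504 and solve.
With y = 21: x^2 = 21504/21 = 1024; taking the square root, x = 32.
Check: U(32, 21) = 21504.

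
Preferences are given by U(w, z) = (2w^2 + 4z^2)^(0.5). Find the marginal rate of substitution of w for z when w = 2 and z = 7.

MRS = 1/7

For CES with ρ = 2, MRS = (2/4)·(z/w)^(-1).
At (2, 7): MRS = 1/7.
So at (2, 7) the consumer would give up 1/7 units of z for one more unit of w.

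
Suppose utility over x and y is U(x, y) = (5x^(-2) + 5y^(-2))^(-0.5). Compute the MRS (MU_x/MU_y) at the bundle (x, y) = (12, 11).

For CES with ρ = -2, MRS = (y/x)^3.
At (12, 11): MRS = 1331/1728.
That is, one extra unit of x is worth 1331/1728 units of y at the margin.

MRS = 1331/1728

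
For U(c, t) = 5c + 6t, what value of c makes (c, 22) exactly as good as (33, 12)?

c = 21

U(33, 12) = 237.
Set U(c, 22) = 237 and solve.
5c + 6·22 = 237 ⇒ 5c = 105 ⇒ c = 21.
Check: U(21, 22) = 237.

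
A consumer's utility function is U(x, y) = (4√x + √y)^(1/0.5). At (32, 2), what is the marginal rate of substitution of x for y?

For CES with ρ = 0.5, MRS = (4/1)·√(y/x).
At (32, 2): MRS = 1.
That is, one extra unit of x is worth 1 units of y at the margin.

MRS = 1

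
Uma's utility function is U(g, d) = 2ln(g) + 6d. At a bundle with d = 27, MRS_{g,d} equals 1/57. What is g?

MU_g = 2/g, MU_d = 6.
MRS = 2/g ÷ 6.
MRS depends only on g: (1/3)/g = 1/57 ⇒ g = (1/3)/(1/57) = 19.

g = 19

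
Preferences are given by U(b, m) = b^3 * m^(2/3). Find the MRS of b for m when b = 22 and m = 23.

MU_b = 3·b^2·m^(2/3) and MU_m = 2/3·b^3·m^(-1/3).
MRS = MU_b/MU_m = (4.5)·m/b.
At (22, 23): MRS = 207/44.
So at (22, 23) the consumer would give up 207/44 units of m for one more unit of b.

MRS = 207/44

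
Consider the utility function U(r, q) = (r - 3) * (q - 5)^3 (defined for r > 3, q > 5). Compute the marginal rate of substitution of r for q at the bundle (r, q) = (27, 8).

MU_r = (q−5)^3, MU_q = 3·(r−3)·(q−5)^2.
MRS = (1/3)·(q−5)/(r−3).
At (27, 8): MRS = 1/24.
That is, one extra unit of r is worth 1/24 units of q at the margin.

MRS = 1/24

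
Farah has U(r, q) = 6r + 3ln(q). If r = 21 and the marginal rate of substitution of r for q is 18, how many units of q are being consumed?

q = 9

MU_r = 6, MU_q = 3/q.
MRS = 6 ÷ (3/q).
MRS depends only on q: 2·q = 18 ⇒ q = 18/2 = 9.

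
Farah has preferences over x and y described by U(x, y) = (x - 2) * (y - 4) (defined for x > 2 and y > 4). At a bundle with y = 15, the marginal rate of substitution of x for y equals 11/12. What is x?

MU_x = (y−4), MU_y = (x−2).
MRS = (y−4)/(x−2).
Substitute y = 15: MRS = 11/(x − 2). Setting this equal to 11/12 gives x − 2 = 11/(11/12) = 12, so x = 14.

x = 14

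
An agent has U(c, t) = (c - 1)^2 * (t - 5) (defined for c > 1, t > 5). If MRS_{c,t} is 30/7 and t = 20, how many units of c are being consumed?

MU_c = 2·(c−1)·(t−5), MU_t = (c−1)^2.
MRS = (2/1)·(t−5)/(c−1).
Substitute t = 20: MRS = 30/(c − 1). Setting this equal to 30/7 gives c − 1 = 30/(30/7) = 7, so c = 8.

c = 8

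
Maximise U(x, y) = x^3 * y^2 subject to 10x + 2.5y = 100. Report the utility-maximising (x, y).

MU_x = 3·x^2·y^2 and MU_y = 2·x^3·y.
MRS = MU_x/MU_y = (3/2)·y/x.
Tangency: set MRS = p_x/p_y = 10/2.5 = 4.
So (3/2)·y/x = 4, i.e. y = (8/3)·x.
Substitute into the budget 10·x + 2.5·y = 100: (50/3)·x = 100, so x* = 6.
Then y* = (8/3)·6 = 16.

x* = 6, y* = 16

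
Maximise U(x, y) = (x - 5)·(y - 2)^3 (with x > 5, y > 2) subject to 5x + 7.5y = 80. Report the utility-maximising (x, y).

MU_x = (y−2)^3, MU_y = 3·(x−5)·(y−2)^2.
MRS = (1/3)·(y−2)/(x−5).
Tangency: set MRS = p_x/p_y = 5/7.5 = 2/3.
So (1/3)·(y − 2)/(x − 5) = 2/3, i.e. (y − 2) = 2·(x − 5).
Rewrite the budget in excess-of-subsistence terms: 5·(x − 5) + 7.5·(y − 2) = 80 − 5·5 − 7.5·2 = 40.
Substituting, 20·(x − 5) = 40, so x − 5 = 2 and x* = 7.
Then y − 2 = 2·2 = 4, so y* = 6.

x* = 7, y* = 6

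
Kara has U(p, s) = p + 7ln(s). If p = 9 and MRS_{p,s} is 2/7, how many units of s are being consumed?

MU_p = 1, MU_s = 7/s.
MRS = 1 ÷ (7/s).
MRS depends only on s: (1/7)·s = 2/7 ⇒ s = (2/7)/(1/7) = 2.

s = 2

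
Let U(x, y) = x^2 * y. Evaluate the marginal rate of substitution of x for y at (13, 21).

MRS = 42/13

MU_x = 2·x·y and MU_y = x^2.
MRS = MU_x/MU_y = (2/1)·y/x.
At (13, 21): MRS = 42/13.
That is, one extra unit of x is worth 42/13 units of y at the margin.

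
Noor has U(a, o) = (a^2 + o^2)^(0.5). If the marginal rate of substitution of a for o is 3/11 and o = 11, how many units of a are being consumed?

a = 3

For CES with ρ = 2, MRS = (o/a)^(-1).
Setting (11/a)^(-1) = 3/11 gives 11/a = 11/3 and a = 3.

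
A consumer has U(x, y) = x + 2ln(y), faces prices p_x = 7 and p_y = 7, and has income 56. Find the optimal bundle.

x* = 6, y* = 2

MU_x = 1, MU_y = 2/y.
MRS = 1 ÷ (2/y).
Tangency: set MRS = p_x/p_y = 7/7 = 1.
MRS depends only on y: 0.5·y = 1 ⇒ y* = 1/0.5 = 2.
From the budget, 7·x = 56 − 7·2 = 42, so x* = 6.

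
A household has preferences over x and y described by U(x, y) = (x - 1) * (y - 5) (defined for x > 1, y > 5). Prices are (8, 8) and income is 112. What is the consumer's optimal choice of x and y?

x* = 5, y* = 9

MU_x = (y−5), MU_y = (x−1).
MRS = (y−5)/(x−1).
Tangency: set MRS = p_x/p_y = 8/8 = 1.
So (y − 5)/(x − 1) = 1, i.e. (y − 5) = (x − 1).
Rewrite the budget in excess-of-subsistence terms: 8·(x − 1) + 8·(y − 5) = 112 − 8·1 − 8·5 = 64.
Substituting, 16·(x − 1) = 64, so x − 1 = 4 and x* = 5.
Then y − 5 = 4, so y* = 9.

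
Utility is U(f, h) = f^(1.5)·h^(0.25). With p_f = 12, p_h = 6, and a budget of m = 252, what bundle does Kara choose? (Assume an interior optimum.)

f* = 18, h* = 6

MU_f = 1.5·√f·h^(0.25) and MU_h = 0.25·f^(1.5)·h^(-0.75).
MRS = MU_f/MU_h = (6)·h/f.
Tangency: set MRS = p_f/p_h = 12/6 = 2.
So (6)·h/f = 2, i.e. h = (1/3)·f.
Substitute into the budget 12·f + 6·h = 252: 14·f = 252, so f* = 18.
Then h* = (1/3)·18 = 6.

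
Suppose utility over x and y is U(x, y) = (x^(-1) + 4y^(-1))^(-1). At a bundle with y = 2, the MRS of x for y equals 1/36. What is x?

x = 6

For CES with ρ = -1, MRS = (1/4)·(y/x)^2.
Setting (1/4)·(2/x)^2 = 1/36 gives (2/x)^2 = 1/9, so 2/x = 1/3 and x = 6.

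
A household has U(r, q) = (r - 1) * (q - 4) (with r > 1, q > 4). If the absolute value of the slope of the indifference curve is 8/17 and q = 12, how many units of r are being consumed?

r = 18

MU_r = (q−4), MU_q = (r−1).
MRS = (q−4)/(r−1).
Substitute q = 12: MRS = 8/(r − 1). Setting this equal to 8/17 gives r − 1 = 8/(8/17) = 17, so r = 18.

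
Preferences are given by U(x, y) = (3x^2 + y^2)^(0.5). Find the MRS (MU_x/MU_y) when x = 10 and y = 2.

For CES with ρ = 2, MRS = (3/1)·(y/x)^(-1).
At (10, 2): MRS = 15.
That is, one extra unit of x is worth 15 units of y at the margin.

MRS = 15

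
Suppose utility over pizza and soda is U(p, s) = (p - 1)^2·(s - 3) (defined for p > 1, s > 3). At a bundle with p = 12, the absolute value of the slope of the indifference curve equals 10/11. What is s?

s = 8

MU_p = 2·(p−1)·(s−3), MU_s = (p−1)^2.
MRS = (2/1)·(s−3)/(p−1).
Substitute p = 12: MRS = (s − 3)/5.5. Setting this equal to 10/11 gives s − 3 = (10/11)·5.5 = 5, so s = 8.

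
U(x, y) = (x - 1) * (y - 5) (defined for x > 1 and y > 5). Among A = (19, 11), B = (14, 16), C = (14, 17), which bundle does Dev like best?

Bundle C

Evaluate utility at each bundle:
U(A) = 108.
U(B) = 143.
U(C) = 156.
Highest utility is C, so C ≻ B ≻ A.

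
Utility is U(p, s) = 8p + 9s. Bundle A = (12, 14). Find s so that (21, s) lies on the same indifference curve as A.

s = 6

U(12, 14) = 222.
Set U(21, s) = 222 and solve.
8·21 + 9s = 222 ⇒ 9s = 54 ⇒ s = 6.
Check: U(21, 6) = 222.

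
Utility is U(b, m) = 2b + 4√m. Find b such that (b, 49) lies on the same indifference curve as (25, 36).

b = 23

U(25, 36) = 74.
Set U(b, 49) = 74 and solve.
With m = 49: √49 = 7, so 2b = 74 − 4·7 = 46 and b = 23.
Check: U(23, 49) = 74.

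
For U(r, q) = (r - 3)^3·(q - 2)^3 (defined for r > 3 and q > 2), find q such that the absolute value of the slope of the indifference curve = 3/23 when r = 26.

q = 5

MU_r = 3·(r−3)^2·(q−2)^3, MU_q = 3·(r−3)^3·(q−2)^2.
MRS = (q−2)/(r−3).
Substitute r = 26: MRS = (q − 2)/23. Setting this equal to 3/23 gives q − 2 = (3/23)·23 = 3, so q = 5.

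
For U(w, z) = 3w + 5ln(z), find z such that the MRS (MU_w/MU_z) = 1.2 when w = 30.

z = 2

MU_w = 3, MU_z = 5/z.
MRS = 3 ÷ (5/z).
MRS depends only on z: 0.6·z = 1.2 ⇒ z = 1.2/0.6 = 2.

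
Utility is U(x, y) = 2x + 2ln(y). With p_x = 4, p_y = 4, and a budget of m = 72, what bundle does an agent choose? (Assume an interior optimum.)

MU_x = 2, MU_y = 2/y.
MRS = 2 ÷ (2/y).
Tangency: set MRS = p_x/p_y = 4/4 = 1.
MRS depends only on y: y = 1 ⇒ y* = 1.
From the budget, 4·x = 72 − 4·1 = 68, so x* = 17.

x* = 17, y* = 1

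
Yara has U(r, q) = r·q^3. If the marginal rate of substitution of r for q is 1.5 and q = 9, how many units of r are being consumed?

r = 2

MU_r = q^3 and MU_q = 3·r·q^2.
MRS = MU_r/MU_q = (1/3)·q/r.
Substitute q = 9: MRS = 3/r. Setting 3/r = 1.5 gives r = 3/1.5 = 2.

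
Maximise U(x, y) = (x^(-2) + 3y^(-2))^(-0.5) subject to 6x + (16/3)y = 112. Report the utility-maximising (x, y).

For CES with ρ = -2, MRS = (1/3)·(y/x)^3.
Tangency: set MRS = p_x/p_y = 6/(16/3) = 1.125.
So (y/x)^3 = 3.375; taking the cube root, y/x = 1.5, i.e. y = 1.5·x.
Substitute into the budget 6·x + (16/3)·y = 112: 14·x = 112, so x* = 8 and y* = 1.5·8 = 12.

x* = 8, y* = 12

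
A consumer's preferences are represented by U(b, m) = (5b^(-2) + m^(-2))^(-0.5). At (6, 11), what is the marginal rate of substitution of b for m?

MRS = 6655/216

For CES with ρ = -2, MRS = (5/1)·(m/b)^3.
At (6, 11): MRS = 6655/216.
That is, one extra unit of b is worth 6655/216 units of m at the margin.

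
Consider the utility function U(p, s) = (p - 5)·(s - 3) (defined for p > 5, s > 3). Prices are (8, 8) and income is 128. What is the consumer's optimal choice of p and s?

MU_p = (s−3), MU_s = (p−5).
MRS = (s−3)/(p−5).
Tangency: set MRS = p_p/p_s = 8/8 = 1.
So (s − 3)/(p − 5) = 1, i.e. (s − 3) = (p − 5).
Rewrite the budget in excess-of-subsistence terms: 8·(p − 5) + 8·(s − 3) = 128 − 8·5 − 8·3 = 64.
Substituting, 16·(p − 5) = 64, so p − 5 = 4 and p* = 9.
Then s − 3 = 4, so s* = 7.

p* = 9, s* = 7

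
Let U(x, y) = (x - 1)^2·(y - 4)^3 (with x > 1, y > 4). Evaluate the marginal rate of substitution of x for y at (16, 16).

MRS = 8/15

MU_x = 2·(x−1)·(y−4)^3, MU_y = 3·(x−1)^2·(y−4)^2.
MRS = (2/3)·(y−4)/(x−1).
At (16, 16): MRS = 8/15.
So at (16, 16) the consumer would give up 8/15 units of y for one more unit of x.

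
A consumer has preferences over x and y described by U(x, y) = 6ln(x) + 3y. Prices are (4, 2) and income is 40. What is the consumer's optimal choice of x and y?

x* = 1, y* = 18

MU_x = 6/x, MU_y = 3.
MRS = 6/x ÷ 3.
Tangency: set MRS = p_x/p_y = 4/2 = 2.
MRS depends only on x: 2/x = 2 ⇒ x* = 2/2 = 1.
From the budget, 2·y = 40 − 4·1 = 36, so y* = 18.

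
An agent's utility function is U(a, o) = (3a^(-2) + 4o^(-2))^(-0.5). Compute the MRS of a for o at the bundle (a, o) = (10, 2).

MRS = 3/500

For CES with ρ = -2, MRS = (3/4)·(o/a)^3.
At (10, 2): MRS = 3/500.
The indifference curve has slope −3/500 at this bundle.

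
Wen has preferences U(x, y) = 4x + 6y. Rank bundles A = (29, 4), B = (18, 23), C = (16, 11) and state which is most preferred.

Evaluate utility at each bundle:
U(A) = 140.
U(B) = 210.
U(C) = 130.
Highest utility is B, so B ≻ A ≻ C.

Bundle B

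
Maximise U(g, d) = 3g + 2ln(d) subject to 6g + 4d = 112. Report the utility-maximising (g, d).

g* = 18, d* = 1

MU_g = 3, MU_d = 2/d.
MRS = 3 ÷ (2/d).
Tangency: set MRS = p_g/p_d = 6/4 = 1.5.
MRS depends only on d: 1.5·d = 1.5 ⇒ d* = 1.5/1.5 = 1.
From the budget, 6·g = 112 − 4·1 = 108, so g* = 18.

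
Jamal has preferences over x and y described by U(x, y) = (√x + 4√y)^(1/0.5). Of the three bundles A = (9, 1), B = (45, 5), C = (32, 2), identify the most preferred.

Evaluate utility at each bundle:
U(A) = 49.000.
U(B) = 245.000.
U(C) = 128.000.
Highest utility is B, so B ≻ C ≻ A.

Bundle B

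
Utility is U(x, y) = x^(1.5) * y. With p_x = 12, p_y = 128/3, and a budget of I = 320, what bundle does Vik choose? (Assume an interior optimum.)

MU_x = 1.5·√x·y and MU_y = x^(1.5).
MRS = MU_x/MU_y = (1.5)·y/x.
Tangency: set MRS = p_x/p_y = 12/(128/3) = 9/32.
So (1.5)·y/x = 9/32, i.e. y = (3/16)·x.
Substitute into the budget 12·x + (128/3)·y = 320: 20·x = 320, so x* = 16.
Then y* = (3/16)·16 = 3.

x* = 16, y* = 3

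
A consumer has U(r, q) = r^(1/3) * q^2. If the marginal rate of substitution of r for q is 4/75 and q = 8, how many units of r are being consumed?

MU_r = 1/3·r^(-2/3)·q^2 and MU_q = 2·r^(1/3)·q.
MRS = MU_r/MU_q = (1/6)·q/r.
Substitute q = 8: MRS = (4/3)/r. Setting (4/3)/r = 4/75 gives r = (4/3)/(4/75) = 25.

r = 25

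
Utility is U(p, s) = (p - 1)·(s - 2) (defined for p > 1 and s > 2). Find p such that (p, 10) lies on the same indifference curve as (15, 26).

p = 43

U(15, 26) = 336.
Set U(p, 10) = 336 and solve.
With s = 10: (10 − 2) = 8, so (p − 1) = 336/8 = 42.
So p = 1 + 42 = 43.
Check: U(43, 10) = 336.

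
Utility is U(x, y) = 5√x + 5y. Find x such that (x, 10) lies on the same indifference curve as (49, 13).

U(49, 13) = 100.
Set U(x, 10) = 100 and solve.
With y = 10: 5√x = 100 − 5·10 = 50, so √x = 10 and x = 100.
Check: U(100, 10) = 100.

x = 100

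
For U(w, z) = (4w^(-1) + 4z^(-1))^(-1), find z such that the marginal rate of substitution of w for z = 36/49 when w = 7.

z = 6

For CES with ρ = -1, MRS = (z/w)^2.
Setting (z/7)^2 = 36/49 gives z/7 = 6/7 and z = 6.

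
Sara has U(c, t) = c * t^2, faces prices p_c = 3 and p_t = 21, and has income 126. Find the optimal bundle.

MU_c = t^2 and MU_t = 2·c·t.
MRS = MU_c/MU_t = (1/2)·t/c.
Tangency: set MRS = p_c/p_t = 3/21 = 1/7.
So (1/2)·t/c = 1/7, i.e. t = (2/7)·c.
Substitute into the budget 3·c + 21·t = 126: 9·c = 126, so c* = 14.
Then t* = (2/7)·14 = 4.

c* = 14, t* = 4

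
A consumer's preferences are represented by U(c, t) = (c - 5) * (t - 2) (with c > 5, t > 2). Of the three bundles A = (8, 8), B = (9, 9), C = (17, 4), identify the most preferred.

Bundle B

Evaluate utility at each bundle:
U(A) = 18.
U(B) = 28.
U(C) = 24.
Highest utility is B, so B ≻ C ≻ A.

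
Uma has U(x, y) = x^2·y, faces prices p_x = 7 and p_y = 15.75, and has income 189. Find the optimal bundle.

MU_x = 2·x·y and MU_y = x^2.
MRS = MU_x/MU_y = (2/1)·y/x.
Tangency: set MRS = p_x/p_y = 7/15.75 = 4/9.
So (2/1)·y/x = 4/9, i.e. y = (2/9)·x.
Substitute into the budget 7·x + 15.75·y = 189: 10.5·x = 189, so x* = 18.
Then y* = (2/9)·18 = 4.

x* = 18, y* = 4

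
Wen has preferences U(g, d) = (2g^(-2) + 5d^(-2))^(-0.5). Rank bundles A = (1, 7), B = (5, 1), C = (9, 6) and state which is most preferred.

Evaluate utility at each bundle:
U(A) = 0.690.
U(B) = 0.444.
U(C) = 2.472.
Highest utility is C, so C ≻ A ≻ B.

Bundle C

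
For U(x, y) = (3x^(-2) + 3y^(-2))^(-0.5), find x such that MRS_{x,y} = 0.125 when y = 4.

x = 8

For CES with ρ = -2, MRS = (y/x)^3.
Setting (4/x)^3 = 0.125 gives 4/x = 0.5 and x = 8.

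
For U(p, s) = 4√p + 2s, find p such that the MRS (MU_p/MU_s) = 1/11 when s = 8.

MU_p = 4/(2√p), MU_s = 2.
MRS = 4/(2√p) ÷ 2.
MRS depends only on p: 1/√p = 1/11 ⇒ √p = 1/(1/11) = 11 ⇒ p = 121.

p = 121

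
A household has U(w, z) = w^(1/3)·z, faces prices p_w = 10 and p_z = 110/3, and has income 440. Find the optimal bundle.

MU_w = 1/3·w^(-2/3)·z and MU_z = w^(1/3).
MRS = MU_w/MU_z = (1/3)·z/w.
Tangency: set MRS = p_w/p_z = 10/(110/3) = 3/11.
So (1/3)·z/w = 3/11, i.e. z = (9/11)·w.
Substitute into the budget 10·w + (110/3)·z = 440: 40·w = 440, so w* = 11.
Then z* = (9/11)·11 = 9.

w* = 11, z* = 9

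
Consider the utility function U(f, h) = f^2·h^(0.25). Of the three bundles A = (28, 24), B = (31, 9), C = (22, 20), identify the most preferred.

Bundle A

Evaluate utility at each bundle:
U(A) = 1735.277.
U(B) = 1664.501.
U(C) = 1023.535.
Highest utility is A, so A ≻ B ≻ C.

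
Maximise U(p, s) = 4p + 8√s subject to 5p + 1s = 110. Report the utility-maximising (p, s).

MU_p = 4, MU_s = 8/(2√s).
MRS = 4 ÷ (8/(2√s)).
Tangency: set MRS = p_p/p_s = 5/1 = 5.
MRS depends only on s: √s = 5 ⇒ √s = 5 ⇒ s* = 25.
From the budget, 5·p = 110 − 1·25 = 85, so p* = 17.

p* = 17, s* = 25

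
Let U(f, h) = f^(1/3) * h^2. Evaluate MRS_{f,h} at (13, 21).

MRS = 7/26

MU_f = 1/3·f^(-2/3)·h^2 and MU_h = 2·f^(1/3)·h.
MRS = MU_f/MU_h = (1/6)·h/f.
At (13, 21): MRS = 7/26.
That is, one extra unit of f is worth 7/26 units of h at the margin.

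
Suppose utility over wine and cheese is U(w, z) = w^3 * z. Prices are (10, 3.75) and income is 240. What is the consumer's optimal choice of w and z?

w* = 18, z* = 16

MU_w = 3·w^2·z and MU_z = w^3.
MRS = MU_w/MU_z = (3/1)·z/w.
Tangency: set MRS = p_w/p_z = 10/3.75 = 8/3.
So (3/1)·z/w = 8/3, i.e. z = (8/9)·w.
Substitute into the budget 10·w + 3.75·z = 240: (40/3)·w = 240, so w* = 18.
Then z* = (8/9)·18 = 16.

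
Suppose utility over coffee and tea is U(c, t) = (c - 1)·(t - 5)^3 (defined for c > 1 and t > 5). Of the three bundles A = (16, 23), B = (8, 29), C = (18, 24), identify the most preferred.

Bundle C

Evaluate utility at each bundle:
U(A) = 87480.
U(B) = 96768.
U(C) = 116603.
Highest utility is C, so C ≻ B ≻ A.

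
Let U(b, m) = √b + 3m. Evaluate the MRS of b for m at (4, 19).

MU_b = 1/(2√b), MU_m = 3.
MRS = 1/(2√b) ÷ 3.
At (4, 19): MRS = 1/12.
That is, one extra unit of b is worth 1/12 units of m at the margin.

MRS = 1/12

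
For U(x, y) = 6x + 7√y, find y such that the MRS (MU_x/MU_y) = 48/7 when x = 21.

MU_x = 6, MU_y = 7/(2√y).
MRS = 6 ÷ (7/(2√y)).
MRS depends only on y: (12/7)·√y = 48/7 ⇒ √y = (48/7)/(12/7) = 4 ⇒ y = 16.

y = 16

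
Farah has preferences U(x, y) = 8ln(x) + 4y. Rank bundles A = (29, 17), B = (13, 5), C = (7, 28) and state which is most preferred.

Evaluate utility at each bundle:
U(A) = 94.938.
U(B) = 40.520.
U(C) = 127.567.
Highest utility is C, so C ≻ A ≻ B.

Bundle C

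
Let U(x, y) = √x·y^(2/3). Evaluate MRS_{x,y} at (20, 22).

MU_x = 0.5·x^(-0.5)·y^(2/3) and MU_y = 2/3·√x·y^(-1/3).
MRS = MU_x/MU_y = (0.75)·y/x.
At (20, 22): MRS = 33/40.
That is, one extra unit of x is worth 33/40 units of y at the margin.

MRS = 33/40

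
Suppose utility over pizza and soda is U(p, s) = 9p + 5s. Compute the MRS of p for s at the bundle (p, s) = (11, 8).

MRS = 1.8

MU_p = 9, MU_s = 5, so MRS = 9/5 = 1.8 at every bundle.
At (11, 8): MRS = 1.8.
That is, one extra unit of p is worth 1.8 units of s at the margin.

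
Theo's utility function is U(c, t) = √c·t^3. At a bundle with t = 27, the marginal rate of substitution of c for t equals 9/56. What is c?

c = 28

MU_c = 0.5·c^(-0.5)·t^3 and MU_t = 3·√c·t^2.
MRS = MU_c/MU_t = (1/6)·t/c.
Substitute t = 27: MRS = 4.5/c. Setting 4.5/c = 9/56 gives c = 4.5/(9/56) = 28.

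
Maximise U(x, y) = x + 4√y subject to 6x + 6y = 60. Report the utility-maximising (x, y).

MU_x = 1, MU_y = 4/(2√y).
MRS = 1 ÷ (4/(2√y)).
Tangency: set MRS = p_x/p_y = 6/6 = 1.
MRS depends only on y: 0.5·√y = 1 ⇒ √y = 1/0.5 = 2 ⇒ y* = 4.
From the budget, 6·x = 60 − 6·4 = 36, so x* = 6.

x* = 6, y* = 4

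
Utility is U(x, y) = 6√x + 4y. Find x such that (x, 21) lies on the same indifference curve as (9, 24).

U(9, 24) = 114.
Set U(x, 21) = 114 and solve.
With y = 21: 6√x = 114 − 4·21 = 30, so √x = 5 and x = 25.
Check: U(25, 21) = 114.

x = 25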